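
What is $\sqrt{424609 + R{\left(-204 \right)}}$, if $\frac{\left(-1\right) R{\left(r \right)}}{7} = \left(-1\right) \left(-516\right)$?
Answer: $\sqrt{420997} \approx 648.84$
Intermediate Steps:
$R{\left(r \right)} = -3612$ ($R{\left(r \right)} = - 7 \left(\left(-1\right) \left(-516\right)\right) = \left(-7\right) 516 = -3612$)
$\sqrt{424609 + R{\left(-204 \right)}} = \sqrt{424609 - 3612} = \sqrt{420997}$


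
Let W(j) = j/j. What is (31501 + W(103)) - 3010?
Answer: 28492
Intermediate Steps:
W(j) = 1
(31501 + W(103)) - 3010 = (31501 + 1) - 3010 = 31502 - 3010 = 28492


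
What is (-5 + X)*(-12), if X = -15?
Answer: 240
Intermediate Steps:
(-5 + X)*(-12) = (-5 - 15)*(-12) = -20*(-12) = 240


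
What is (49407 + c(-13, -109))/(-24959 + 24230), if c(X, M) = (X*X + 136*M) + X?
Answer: -34739/729 ≈ -47.653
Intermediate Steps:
c(X, M) = X + X² + 136*M (c(X, M) = (X² + 136*M) + X = X + X² + 136*M)
(49407 + c(-13, -109))/(-24959 + 24230) = (49407 + (-13 + (-13)² + 136*(-109)))/(-24959 + 24230) = (49407 + (-13 + 169 - 14824))/(-729) = (49407 - 14668)*(-1/729) = 34739*(-1/729) = -34739/729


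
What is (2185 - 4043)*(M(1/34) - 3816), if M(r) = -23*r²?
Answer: 4098115351/578 ≈ 7.0902e+6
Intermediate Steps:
(2185 - 4043)*(M(1/34) - 3816) = (2185 - 4043)*(-23*(1/34)² - 3816) = -1858*(-23*(1*(1/34))² - 3816) = -1858*(-23*(1/34)² - 3816) = -1858*(-23*1/1156 - 3816) = -1858*(-23/1156 - 3816) = -1858*(-4411319/1156) = 4098115351/578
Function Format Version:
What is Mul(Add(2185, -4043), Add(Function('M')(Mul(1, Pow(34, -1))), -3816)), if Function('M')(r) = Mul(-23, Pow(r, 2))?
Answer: Rational(4098115351, 578) ≈ 7.0902e+6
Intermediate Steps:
Mul(Add(2185, -4043), Add(Function('M')(Mul(1, Pow(34, -1))), -3816)) = Mul(Add(2185, -4043), Add(Mul(-23, Pow(Mul(1, Pow(34, -1)), 2)), -3816)) = Mul(-1858, Add(Mul(-23, Pow(Mul(1, Rational(1, 34)), 2)), -3816)) = Mul(-1858, Add(Mul(-23, Pow(Rational(1, 34), 2)), -3816)) = Mul(-1858, Add(Mul(-23, Rational(1, 1156)), -3816)) = Mul(-1858, Add(Rational(-23, 1156), -3816)) = Mul(-1858, Rational(-4411319, 1156)) = Rational(4098115351, 578)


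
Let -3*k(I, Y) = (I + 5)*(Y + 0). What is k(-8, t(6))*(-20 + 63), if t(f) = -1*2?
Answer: -86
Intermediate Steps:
t(f) = -2
k(I, Y) = -Y*(5 + I)/3 (k(I, Y) = -(I + 5)*(Y + 0)/3 = -(5 + I)*Y/3 = -Y*(5 + I)/3)
k(-8, t(6))*(-20 + 63) = (-1/3*(-2)*(5 - 8))*(-20 + 63) = -1/3*(-2)*(-3)*43 = -2*43 = -86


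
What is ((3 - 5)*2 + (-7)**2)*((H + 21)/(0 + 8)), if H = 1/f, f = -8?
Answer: 7515/64 ≈ 117.42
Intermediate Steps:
H = -1/8 (H = 1/(-8) = -1/8 ≈ -0.12500)
((3 - 5)*2 + (-7)**2)*((H + 21)/(0 + 8)) = ((3 - 5)*2 + (-7)**2)*((-1/8 + 21)/(0 + 8)) = (-2*2 + 49)*((167/8)/8) = (-4 + 49)*((167/8)*(1/8)) = 45*(167/64) = 7515/64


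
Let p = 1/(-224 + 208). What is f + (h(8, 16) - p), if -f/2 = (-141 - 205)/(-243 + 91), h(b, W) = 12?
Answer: 2283/304 ≈ 7.5099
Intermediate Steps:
p = -1/16 (p = 1/(-16) = -1/16 ≈ -0.062500)
f = -173/38 (f = -2*(-141 - 205)/(-243 + 91) = -(-692)/(-152) = -(-692)*(-1)/152 = -2*173/76 = -173/38 ≈ -4.5526)
f + (h(8, 16) - p) = -173/38 + (12 - 1*(-1/16)) = -173/38 + (12 + 1/16) = -173/38 + 193/16 = 2283/304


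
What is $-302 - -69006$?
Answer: $68704$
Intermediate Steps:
$-302 - -69006 = -302 + 69006 = 68704$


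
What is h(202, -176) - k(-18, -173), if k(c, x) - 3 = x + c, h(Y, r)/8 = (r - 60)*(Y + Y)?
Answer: -762564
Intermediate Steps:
h(Y, r) = 16*Y*(-60 + r) (h(Y, r) = 8*((r - 60)*(Y + Y)) = 8*((-60 + r)*(2*Y)) = 8*(2*Y*(-60 + r)) = 16*Y*(-60 + r))
k(c, x) = 3 + c + x (k(c, x) = 3 + (x + c) = 3 + (c + x) = 3 + c + x)
h(202, -176) - k(-18, -173) = 16*202*(-60 - 176) - (3 - 18 - 173) = 16*202*(-236) - 1*(-188) = -762752 + 188 = -762564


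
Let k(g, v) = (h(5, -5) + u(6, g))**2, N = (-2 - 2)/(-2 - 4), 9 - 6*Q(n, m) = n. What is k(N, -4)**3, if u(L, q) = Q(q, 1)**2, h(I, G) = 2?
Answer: 4255694282975295889/1156831381426176 ≈ 3678.8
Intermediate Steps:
Q(n, m) = 3/2 - n/6
u(L, q) = (3/2 - q/6)**2
N = 2/3 (N = -4/(-6) = -4*(-1/6) = 2/3 ≈ 0.66667)
k(g, v) = (2 + (-9 + g)**2/36)**2
k(N, -4)**3 = ((72 + (-9 + 2/3)**2)**2/1296)**3 = ((72 + (-25/3)**2)**2/1296)**3 = ((72 + 625/9)**2/1296)**3 = ((1273/9)**2/1296)**3 = ((1/1296)*(1620529/81))**3 = (1620529/104976)**3 = 4255694282975295889/1156831381426176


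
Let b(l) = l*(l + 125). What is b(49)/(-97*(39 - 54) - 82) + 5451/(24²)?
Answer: 4131733/263616 ≈ 15.673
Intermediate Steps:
b(l) = l*(125 + l)
b(49)/(-97*(39 - 54) - 82) + 5451/(24²) = (49*(125 + 49))/(-97*(39 - 54) - 82) + 5451/(24²) = (49*174)/(-97*(-15) - 82) + 5451/576 = 8526/(1455 - 82) + 5451*(1/576) = 8526/1373 + 1817/192 = 4131733/263616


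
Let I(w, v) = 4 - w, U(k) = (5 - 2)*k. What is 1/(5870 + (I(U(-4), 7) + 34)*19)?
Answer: 1/6820 ≈ 0.00014663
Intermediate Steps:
U(k) = 3*k
1/(5870 + (I(U(-4), 7) + 34)*19) = 1/(5870 + ((4 - 3*(-4)) + 34)*19) = 1/(5870 + ((4 - 1*(-12)) + 34)*19) = 1/(5870 + ((4 + 12) + 34)*19) = 1/(5870 + (16 + 34)*19) = 1/(5870 + 50*19) = 1/(5870 + 950) = 1/6820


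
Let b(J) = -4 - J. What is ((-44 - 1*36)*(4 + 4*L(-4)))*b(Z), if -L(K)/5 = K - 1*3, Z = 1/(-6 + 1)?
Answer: 43776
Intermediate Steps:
Z = -⅕ (Z = 1/(-5) = -⅕ ≈ -0.20000)
L(K) = 15 - 5*K (L(K) = -5*(K - 1*3) = -5*(K - 3) = -5*(-3 + K) = 15 - 5*K)
((-44 - 1*36)*(4 + 4*L(-4)))*b(Z) = ((-44 - 1*36)*(4 + 4*(15 - 5*(-4))))*(-4 - 1*(-⅕)) = ((-44 - 36)*(4 + 4*(15 + 20)))*(-4 + ⅕) = -80*(4 + 4*35)*(-19/5) = -80*(4 + 140)*(-19/5) = -80*144*(-19/5) = -11520*(-19/5) = 43776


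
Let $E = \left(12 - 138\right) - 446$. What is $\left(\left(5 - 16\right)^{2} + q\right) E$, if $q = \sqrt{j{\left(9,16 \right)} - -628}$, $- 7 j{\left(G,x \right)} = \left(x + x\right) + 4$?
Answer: $-69212 - \frac{1144 \sqrt{7630}}{7} \approx -83488.0$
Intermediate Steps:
$j{\left(G,x \right)} = - \frac{4}{7} - \frac{2 x}{7}$ ($j{\left(G,x \right)} = - \frac{\left(x + x\right) + 4}{7} = - \frac{2 x + 4}{7} = - \frac{4 + 2 x}{7} = - \frac{4}{7} - \frac{2 x}{7}$)
$E = -572$ ($E = -126 - 446 = -572$)
$q = \frac{2 \sqrt{7630}}{7}$ ($q = \sqrt{\left(- \frac{4}{7} - \frac{32}{7}\right) - -628} = \sqrt{\left(- \frac{4}{7} - \frac{32}{7}\right) + 628} = \sqrt{- \frac{36}{7} + 628} = \sqrt{\frac{4360}{7}} = \frac{2 \sqrt{7630}}{7} \approx 24.957$)
$\left(\left(5 - 16\right)^{2} + q\right) E = \left(\left(5 - 16\right)^{2} + \frac{2 \sqrt{7630}}{7}\right) \left(-572\right) = \left(\left(-11\right)^{2} + \frac{2 \sqrt{7630}}{7}\right) \left(-572\right) = \left(121 + \frac{2 \sqrt{7630}}{7}\right) \left(-572\right) = -69212 - \frac{1144 \sqrt{7630}}{7}$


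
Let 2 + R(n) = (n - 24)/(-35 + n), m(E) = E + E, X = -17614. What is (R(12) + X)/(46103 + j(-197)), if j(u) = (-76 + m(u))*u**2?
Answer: 135052/139488307 ≈ 0.00096820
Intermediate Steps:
m(E) = 2*E
R(n) = -2 + (-24 + n)/(-35 + n) (R(n) = -2 + (n - 24)/(-35 + n) = -2 + (-24 + n)/(-35 + n))
j(u) = u**2*(-76 + 2*u) (j(u) = (-76 + 2*u)*u**2 = u**2*(-76 + 2*u))
(R(12) + X)/(46103 + j(-197)) = ((46 - 1*12)/(-35 + 12) - 17614)/(46103 + 2*(-197)**2*(-38 - 197)) = ((46 - 12)/(-23) - 17614)/(46103 + 2*38809*(-235)) = (-1/23*34 - 17614)/(46103 - 18240230) = (-34/23 - 17614)/(-18194127) = -405156/23*(-1/18194127) = 135052/139488307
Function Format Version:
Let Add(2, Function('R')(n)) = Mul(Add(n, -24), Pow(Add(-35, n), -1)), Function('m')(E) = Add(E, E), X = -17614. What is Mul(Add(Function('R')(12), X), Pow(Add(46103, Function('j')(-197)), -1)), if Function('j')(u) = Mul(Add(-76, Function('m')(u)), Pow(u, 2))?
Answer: Rational(135052, 139488307) ≈ 0.00096820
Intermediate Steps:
Function('m')(E) = Mul(2, E)
Function('R')(n) = Add(-2, Mul(Pow(Add(-35, n), -1), Add(-24, n))) (Function('R')(n) = Add(-2, Mul(Add(n, -24), Pow(Add(-35, n), -1))) = Add(-2, Mul(Add(-24, n), Pow(Add(-35, n), -1))) = Add(-2, Mul(Pow(Add(-35, n), -1), Add(-24, n))))
Function('j')(u) = Mul(Pow(u, 2), Add(-76, Mul(2, u))) (Function('j')(u) = Mul(Add(-76, Mul(2, u)), Pow(u, 2)) = Mul(Pow(u, 2), Add(-76, Mul(2, u))))
Mul(Add(Function('R')(12), X), Pow(Add(46103, Function('j')(-197)), -1)) = Mul(Add(Mul(Pow(Add(-35, 12), -1), Add(46, Mul(-1, 12))), -17614), Pow(Add(46103, Mul(2, Pow(-197, 2), Add(-38, -197))), -1)) = Mul(Add(Mul(Pow(-23, -1), Add(46, -12)), -17614), Pow(Add(46103, Mul(2, 38809, -235)), -1)) = Mul(Add(Mul(Rational(-1, 23), 34), -17614), Pow(Add(46103, -18240230), -1)) = Mul(Add(Rational(-34, 23), -17614), Pow(-18194127, -1)) = Mul(Rational(-405156, 23), Rational(-1, 18194127)) = Rational(135052, 139488307)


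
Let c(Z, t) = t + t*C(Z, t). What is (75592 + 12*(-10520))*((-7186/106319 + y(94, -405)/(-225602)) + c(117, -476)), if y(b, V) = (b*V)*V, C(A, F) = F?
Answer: -10561167236224722744/922529963 ≈ -1.1448e+10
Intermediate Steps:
c(Z, t) = t + t**2 (c(Z, t) = t + t*t = t + t**2)
y(b, V) = b*V**2 (y(b, V) = (V*b)*V = b*V**2)
(75592 + 12*(-10520))*((-7186/106319 + y(94, -405)/(-225602)) + c(117, -476)) = (75592 + 12*(-10520))*((-7186/106319 + (94*(-405)**2)/(-225602)) - 476*(1 - 476)) = (75592 - 126240)*((-7186*1/106319 + (94*164025)*(-1/225602)) - 476*(-475)) = -50648*((-7186/106319 + 15418350*(-1/225602)) + 226100) = -50648*((-7186/106319 - 7709175/112801) + 226100) = -50648*(-820442364811/11992889519 + 226100) = -50648*2710771877881089/11992889519 = -10561167236224722744/922529963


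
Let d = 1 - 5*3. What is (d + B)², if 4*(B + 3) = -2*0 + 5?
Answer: 3969/16 ≈ 248.06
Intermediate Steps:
d = -14 (d = 1 - 15 = -14)
B = -7/4 (B = -3 + (-2*0 + 5)/4 = -3 + (0 + 5)/4 = -3 + (¼)*5 = -3 + 5/4 = -7/4 ≈ -1.7500)
(d + B)² = (-14 - 7/4)² = (-63/4)² = 3969/16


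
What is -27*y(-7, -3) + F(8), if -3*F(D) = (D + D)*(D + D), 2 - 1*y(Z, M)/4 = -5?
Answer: -2524/3 ≈ -841.33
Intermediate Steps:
y(Z, M) = 28 (y(Z, M) = 8 - 4*(-5) = 8 + 20 = 28)
F(D) = -4*D²/3 (F(D) = -(D + D)*(D + D)/3 = -2*D*2*D/3 = -4*D²/3)
-27*y(-7, -3) + F(8) = -27*28 - 4/3*8² = -756 - 4/3*64 = -756 - 256/3 = -2524/3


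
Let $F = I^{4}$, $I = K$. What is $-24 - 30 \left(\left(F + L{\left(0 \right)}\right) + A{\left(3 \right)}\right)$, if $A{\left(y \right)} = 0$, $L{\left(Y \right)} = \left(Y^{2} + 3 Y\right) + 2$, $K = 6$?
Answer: $-38964$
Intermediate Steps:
$L{\left(Y \right)} = 2 + Y^{2} + 3 Y$
$I = 6$
$F = 1296$ ($F = 6^{4} = 1296$)
$-24 - 30 \left(\left(F + L{\left(0 \right)}\right) + A{\left(3 \right)}\right) = -24 - 30 \left(\left(1296 + \left(2 + 0^{2} + 3 \cdot 0\right)\right) + 0\right) = -24 - 30 \left(\left(1296 + \left(2 + 0 + 0\right)\right) + 0\right) = -24 - 30 \left(\left(1296 + 2\right) + 0\right) = -24 - 30 \left(1298 + 0\right) = -24 - 38940 = -38964$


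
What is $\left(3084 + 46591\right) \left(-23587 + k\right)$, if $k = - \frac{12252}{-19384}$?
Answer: $- \frac{5677829599825}{4846} \approx -1.1717 \cdot 10^{9}$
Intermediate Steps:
$k = \frac{3063}{4846}$ ($k = \left(-12252\right) \left(- \frac{1}{19384}\right) = \frac{3063}{4846} \approx 0.63207$)
$\left(3084 + 46591\right) \left(-23587 + k\right) = \left(3084 + 46591\right) \left(-23587 + \frac{3063}{4846}\right) = 49675 \left(- \frac{114299539}{4846}\right) = - \frac{5677829599825}{4846}$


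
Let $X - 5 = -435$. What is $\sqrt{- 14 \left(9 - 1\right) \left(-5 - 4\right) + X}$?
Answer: $17 \sqrt{2} \approx 24.042$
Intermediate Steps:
$X = -430$ ($X = 5 - 435 = -430$)
$\sqrt{- 14 \left(9 - 1\right) \left(-5 - 4\right) + X} = \sqrt{- 14 \left(9 - 1\right) \left(-5 - 4\right) - 430} = \sqrt{- 14 \cdot 8 \left(-9\right) - 430} = \sqrt{\left(-14\right) \left(-72\right) - 430} = \sqrt{1008 - 430} = \sqrt{578} = 17 \sqrt{2}$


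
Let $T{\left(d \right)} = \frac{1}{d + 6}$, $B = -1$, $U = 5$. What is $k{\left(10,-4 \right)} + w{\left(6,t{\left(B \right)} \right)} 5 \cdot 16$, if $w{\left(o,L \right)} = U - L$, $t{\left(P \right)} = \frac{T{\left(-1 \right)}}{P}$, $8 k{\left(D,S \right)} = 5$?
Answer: $\frac{3333}{8} \approx 416.63$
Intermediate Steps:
$k{\left(D,S \right)} = \frac{5}{8}$ ($k{\left(D,S \right)} = \frac{1}{8} \cdot 5 = \frac{5}{8}$)
$T{\left(d \right)} = \frac{1}{6 + d}$
$t{\left(P \right)} = \frac{1}{5 P}$ ($t{\left(P \right)} = \frac{1}{\left(6 - 1\right) P} = \frac{1}{5 P}$)
$w{\left(o,L \right)} = 5 - L$
$k{\left(10,-4 \right)} + w{\left(6,t{\left(B \right)} \right)} 5 \cdot 16 = \frac{5}{8} + \left(5 - \frac{1}{5 \left(-1\right)}\right) 5 \cdot 16 = \frac{5}{8} + \left(5 - \frac{1}{5} \left(-1\right)\right) 80 = \frac{5}{8} + \left(5 - - \frac{1}{5}\right) 80 = \frac{5}{8} + \left(5 + \frac{1}{5}\right) 80 = \frac{5}{8} + \frac{26}{5} \cdot 80 = \frac{5}{8} + 416 = \frac{3333}{8}$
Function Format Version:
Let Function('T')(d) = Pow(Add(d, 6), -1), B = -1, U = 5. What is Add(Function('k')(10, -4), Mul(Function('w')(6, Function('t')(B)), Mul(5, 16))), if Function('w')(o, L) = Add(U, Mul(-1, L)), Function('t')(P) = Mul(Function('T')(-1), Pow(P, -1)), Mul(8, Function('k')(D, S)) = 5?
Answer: Rational(3333, 8) ≈ 416.63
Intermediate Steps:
Function('k')(D, S) = Rational(5, 8) (Function('k')(D, S) = Mul(Rational(1, 8), 5) = Rational(5, 8))
Function('T')(d) = Pow(Add(6, d), -1)
Function('t')(P) = Mul(Rational(1, 5), Pow(P, -1)) (Function('t')(P) = Mul(Pow(Add(6, -1), -1), Pow(P, -1)) = Mul(Pow(5, -1), Pow(P, -1)) = Mul(Rational(1, 5), Pow(P, -1)))
Function('w')(o, L) = Add(5, Mul(-1, L))
Add(Function('k')(10, -4), Mul(Function('w')(6, Function('t')(B)), Mul(5, 16))) = Add(Rational(5, 8), Mul(Add(5, Mul(-1, Mul(Rational(1, 5), Pow(-1, -1)))), Mul(5, 16))) = Add(Rational(5, 8), Mul(Add(5, Mul(-1, Mul(Rational(1, 5), -1))), 80)) = Add(Rational(5, 8), Mul(Add(5, Mul(-1, Rational(-1, 5))), 80)) = Add(Rational(5, 8), Mul(Add(5, Rational(1, 5)), 80)) = Add(Rational(5, 8), Mul(Rational(26, 5), 80)) = Add(Rational(5, 8), 416) = Rational(3333, 8)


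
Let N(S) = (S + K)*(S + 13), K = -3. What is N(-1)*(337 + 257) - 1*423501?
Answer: -452013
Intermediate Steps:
N(S) = (-3 + S)*(13 + S) (N(S) = (S - 3)*(S + 13) = (-3 + S)*(13 + S))
N(-1)*(337 + 257) - 1*423501 = (-39 + (-1)**2 + 10*(-1))*(337 + 257) - 1*423501 = (-39 + 1 - 10)*594 - 423501 = -48*594 - 423501 = -28512 - 423501 = -452013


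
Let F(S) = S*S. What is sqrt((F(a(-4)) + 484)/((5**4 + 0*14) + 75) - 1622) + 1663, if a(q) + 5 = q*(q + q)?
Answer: 1663 + I*sqrt(7939309)/70 ≈ 1663.0 + 40.253*I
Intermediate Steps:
a(q) = -5 + 2*q**2 (a(q) = -5 + q*(q + q) = -5 + q*(2*q) = -5 + 2*q**2)
F(S) = S**2
sqrt((F(a(-4)) + 484)/((5**4 + 0*14) + 75) - 1622) + 1663 = sqrt(((-5 + 2*(-4)**2)**2 + 484)/((5**4 + 0*14) + 75) - 1622) + 1663 = sqrt(((-5 + 2*16)**2 + 484)/((625 + 0) + 75) - 1622) + 1663 = sqrt(((-5 + 32)**2 + 484)/(625 + 75) - 1622) + 1663 = sqrt((27**2 + 484)/700 - 1622) + 1663 = sqrt((729 + 484)*(1/700) - 1622) + 1663 = sqrt(1213*(1/700) - 1622) + 1663 = sqrt(1213/700 - 1622) + 1663 = sqrt(-1134187/700) + 1663 = I*sqrt(7939309)/70 + 1663 = 1663 + I*sqrt(7939309)/70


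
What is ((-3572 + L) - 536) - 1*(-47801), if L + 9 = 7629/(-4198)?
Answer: 183377803/4198 ≈ 43682.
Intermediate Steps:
L = -45411/4198 (L = -9 + 7629/(-4198) = -9 + 7629*(-1/4198) = -9 - 7629/4198 = -45411/4198 ≈ -10.817)
((-3572 + L) - 536) - 1*(-47801) = ((-3572 - 45411/4198) - 536) - 1*(-47801) = (-15040667/4198 - 536) + 47801 = -17290795/4198 + 47801 = 183377803/4198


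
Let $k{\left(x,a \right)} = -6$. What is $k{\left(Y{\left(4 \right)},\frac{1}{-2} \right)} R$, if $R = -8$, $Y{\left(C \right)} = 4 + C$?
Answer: $48$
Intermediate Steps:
$k{\left(Y{\left(4 \right)},\frac{1}{-2} \right)} R = \left(-6\right) \left(-8\right) = 48$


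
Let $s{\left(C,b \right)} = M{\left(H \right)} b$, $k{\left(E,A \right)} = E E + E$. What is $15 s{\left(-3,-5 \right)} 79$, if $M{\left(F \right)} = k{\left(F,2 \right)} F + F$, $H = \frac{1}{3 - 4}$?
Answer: $5925$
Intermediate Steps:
$H = -1$ ($H = \frac{1}{-1} = -1$)
$k{\left(E,A \right)} = E + E^{2}$ ($k{\left(E,A \right)} = E^{2} + E = E + E^{2}$)
$M{\left(F \right)} = F + F^{2} \left(1 + F\right)$ ($M{\left(F \right)} = F \left(1 + F\right) F + F = F^{2} \left(1 + F\right) + F = F + F^{2} \left(1 + F\right)$)
$s{\left(C,b \right)} = - b$ ($s{\left(C,b \right)} = - (1 - \left(1 - 1\right)) b = - (1 - 0) b = - (1 + 0) b = \left(-1\right) 1 b = - b$)
$15 s{\left(-3,-5 \right)} 79 = 15 \left(\left(-1\right) \left(-5\right)\right) 79 = 15 \cdot 5 \cdot 79 = 75 \cdot 79 = 5925$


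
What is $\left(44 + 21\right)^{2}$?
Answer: $4225$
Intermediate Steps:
$\left(44 + 21\right)^{2} = 65^{2} = 4225$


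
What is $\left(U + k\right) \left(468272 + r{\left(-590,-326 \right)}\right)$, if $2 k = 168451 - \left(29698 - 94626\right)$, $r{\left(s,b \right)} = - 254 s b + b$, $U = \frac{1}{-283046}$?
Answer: $- \frac{799065245852404712}{141523} \approx -5.6462 \cdot 10^{12}$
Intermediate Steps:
$U = - \frac{1}{283046} \approx -3.533 \cdot 10^{-6}$
$r{\left(s,b \right)} = b - 254 b s$ ($r{\left(s,b \right)} = - 254 b s + b = b - 254 b s$)
$k = \frac{233379}{2}$ ($k = \frac{168451 - \left(29698 - 94626\right)}{2} = \frac{168451 - -64928}{2} = \frac{168451 + 64928}{2} = \frac{1}{2} \cdot 233379 = \frac{233379}{2} \approx 1.1669 \cdot 10^{5}$)
$\left(U + k\right) \left(468272 + r{\left(-590,-326 \right)}\right) = \left(- \frac{1}{283046} + \frac{233379}{2}\right) \left(468272 - 326 \left(1 - -149860\right)\right) = \frac{16514248108 \left(468272 - 326 \left(1 + 149860\right)\right)}{141523} = \frac{16514248108 \left(468272 - 48854686\right)}{141523} = \frac{16514248108}{141523} \left(-48386414\right) = - \frac{799065245852404712}{141523}$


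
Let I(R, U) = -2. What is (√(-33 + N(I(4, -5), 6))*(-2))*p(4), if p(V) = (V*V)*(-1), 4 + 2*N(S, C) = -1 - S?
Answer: 16*I*√138 ≈ 187.96*I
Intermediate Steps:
N(S, C) = -5/2 - S/2 (N(S, C) = -2 + (-1 - S)/2 = -2 + (-½ - S/2) = -5/2 - S/2)
p(V) = -V² (p(V) = V²*(-1) = -V²)
(√(-33 + N(I(4, -5), 6))*(-2))*p(4) = (√(-33 + (-5/2 - ½*(-2)))*(-2))*(-1*4²) = (√(-33 + (-5/2 + 1))*(-2))*(-1*16) = (√(-33 - 3/2)*(-2))*(-16) = (√(-69/2)*(-2))*(-16) = ((I*√138/2)*(-2))*(-16) = -I*√138*(-16) = 16*I*√138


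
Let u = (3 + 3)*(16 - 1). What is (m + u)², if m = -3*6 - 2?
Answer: 4900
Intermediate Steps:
m = -20 (m = -18 - 2 = -20)
u = 90 (u = 6*15 = 90)
(m + u)² = (-20 + 90)² = 70² = 4900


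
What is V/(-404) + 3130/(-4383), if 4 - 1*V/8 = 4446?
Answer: 38622442/442683 ≈ 87.246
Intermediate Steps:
V = -35536 (V = 32 - 8*4446 = 32 - 35568 = -35536)
V/(-404) + 3130/(-4383) = -35536/(-404) + 3130/(-4383) = -35536*(-1/404) + 3130*(-1/4383) = 8884/101 - 3130/4383 = 38622442/442683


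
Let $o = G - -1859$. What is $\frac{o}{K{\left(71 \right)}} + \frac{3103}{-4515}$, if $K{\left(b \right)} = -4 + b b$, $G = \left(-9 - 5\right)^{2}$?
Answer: $- \frac{2117162}{7580685} \approx -0.27928$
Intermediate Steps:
$G = 196$ ($G = \left(-14\right)^{2} = 196$)
$K{\left(b \right)} = -4 + b^{2}$
$o = 2055$ ($o = 196 - -1859 = 196 + 1859 = 2055$)
$\frac{o}{K{\left(71 \right)}} + \frac{3103}{-4515} = \frac{2055}{-4 + 71^{2}} + \frac{3103}{-4515} = \frac{2055}{-4 + 5041} + 3103 \left(- \frac{1}{4515}\right) = \frac{2055}{5037} - \frac{3103}{4515} = 2055 \cdot \frac{1}{5037} - \frac{3103}{4515} = \frac{685}{1679} - \frac{3103}{4515} = - \frac{2117162}{7580685}$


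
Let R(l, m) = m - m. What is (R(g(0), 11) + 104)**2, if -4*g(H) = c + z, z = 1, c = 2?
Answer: 10816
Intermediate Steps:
g(H) = -3/4 (g(H) = -(2 + 1)/4 = -1/4*3 = -3/4)
R(l, m) = 0
(R(g(0), 11) + 104)**2 = (0 + 104)**2 = 104**2 = 10816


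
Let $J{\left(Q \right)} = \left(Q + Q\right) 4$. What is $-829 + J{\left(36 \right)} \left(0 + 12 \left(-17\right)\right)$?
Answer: $-59581$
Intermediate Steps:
$J{\left(Q \right)} = 8 Q$ ($J{\left(Q \right)} = 2 Q 4 = 8 Q$)
$-829 + J{\left(36 \right)} \left(0 + 12 \left(-17\right)\right) = -829 + 8 \cdot 36 \left(0 + 12 \left(-17\right)\right) = -829 + 288 \left(0 - 204\right) = -829 + 288 \left(-204\right) = -829 - 58752 = -59581$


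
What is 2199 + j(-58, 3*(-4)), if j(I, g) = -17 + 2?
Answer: 2184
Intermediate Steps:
j(I, g) = -15
2199 + j(-58, 3*(-4)) = 2199 - 15 = 2184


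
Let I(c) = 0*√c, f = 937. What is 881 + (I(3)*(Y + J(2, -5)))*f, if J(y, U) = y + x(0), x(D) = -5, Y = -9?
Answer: 881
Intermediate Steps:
I(c) = 0
J(y, U) = -5 + y (J(y, U) = y - 5 = -5 + y)
881 + (I(3)*(Y + J(2, -5)))*f = 881 + (0*(-9 + (-5 + 2)))*937 = 881 + (0*(-9 - 3))*937 = 881 + (0*(-12))*937 = 881 + 0*937 = 881 + 0 = 881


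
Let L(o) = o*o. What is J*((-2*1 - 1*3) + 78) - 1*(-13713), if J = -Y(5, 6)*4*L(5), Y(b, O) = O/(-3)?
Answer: 28313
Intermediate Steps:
Y(b, O) = -O/3 (Y(b, O) = O*(-⅓) = -O/3)
L(o) = o²
J = 200 (J = --⅓*6*4*5² = -(-2*4)*25 = -(-8)*25 = -1*(-200) = 200)
J*((-2*1 - 1*3) + 78) - 1*(-13713) = 200*((-2*1 - 1*3) + 78) - 1*(-13713) = 200*((-2 - 3) + 78) + 13713 = 200*(-5 + 78) + 13713 = 200*73 + 13713 = 14600 + 13713 = 28313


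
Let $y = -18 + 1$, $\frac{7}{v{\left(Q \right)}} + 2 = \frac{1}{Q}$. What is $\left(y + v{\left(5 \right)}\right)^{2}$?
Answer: $\frac{35344}{81} \approx 436.35$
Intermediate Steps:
$v{\left(Q \right)} = \frac{7}{-2 + \frac{1}{Q}}$
$y = -17$
$\left(y + v{\left(5 \right)}\right)^{2} = \left(-17 - \frac{35}{-1 + 2 \cdot 5}\right)^{2} = \left(-17 - \frac{35}{-1 + 10}\right)^{2} = \left(-17 - \frac{35}{9}\right)^{2} = \left(- \frac{188}{9}\right)^{2} = \frac{35344}{81}$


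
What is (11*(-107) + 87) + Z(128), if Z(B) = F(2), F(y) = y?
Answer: -1088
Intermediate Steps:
Z(B) = 2
(11*(-107) + 87) + Z(128) = (11*(-107) + 87) + 2 = (-1177 + 87) + 2 = -1090 + 2 = -1088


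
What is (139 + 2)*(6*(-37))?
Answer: -31302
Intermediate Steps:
(139 + 2)*(6*(-37)) = 141*(-222) = -31302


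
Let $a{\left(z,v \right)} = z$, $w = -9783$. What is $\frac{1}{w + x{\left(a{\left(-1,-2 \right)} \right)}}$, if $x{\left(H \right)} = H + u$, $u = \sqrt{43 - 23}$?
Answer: $- \frac{2446}{23931659} - \frac{\sqrt{5}}{47863318} \approx -0.00010225$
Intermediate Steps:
$u = 2 \sqrt{5}$ ($u = \sqrt{20} = 2 \sqrt{5} \approx 4.4721$)
$x{\left(H \right)} = H + 2 \sqrt{5}$
$\frac{1}{w + x{\left(a{\left(-1,-2 \right)} \right)}} = \frac{1}{-9783 - \left(1 - 2 \sqrt{5}\right)} = \frac{1}{-9784 + 2 \sqrt{5}}$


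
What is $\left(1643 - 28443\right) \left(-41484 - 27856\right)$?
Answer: $1858312000$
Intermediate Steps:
$\left(1643 - 28443\right) \left(-41484 - 27856\right) = \left(-26800\right) \left(-69340\right) = 1858312000$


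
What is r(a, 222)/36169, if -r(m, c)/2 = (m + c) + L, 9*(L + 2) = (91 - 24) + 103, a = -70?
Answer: -3040/325521 ≈ -0.0093389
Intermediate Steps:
L = 152/9 (L = -2 + ((91 - 24) + 103)/9 = -2 + (67 + 103)/9 = -2 + (⅑)*170 = -2 + 170/9 = 152/9 ≈ 16.889)
r(m, c) = -304/9 - 2*c - 2*m (r(m, c) = -2*((m + c) + 152/9) = -2*((c + m) + 152/9) = -2*(152/9 + c + m) = -304/9 - 2*c - 2*m)
r(a, 222)/36169 = (-304/9 - 2*222 - 2*(-70))/36169 = (-304/9 - 444 + 140)*(1/36169) = -3040/9*1/36169 = -3040/325521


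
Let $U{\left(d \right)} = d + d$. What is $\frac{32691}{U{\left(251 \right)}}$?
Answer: $\frac{32691}{502} \approx 65.121$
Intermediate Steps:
$U{\left(d \right)} = 2 d$
$\frac{32691}{U{\left(251 \right)}} = \frac{32691}{2 \cdot 251} = \frac{32691}{502}$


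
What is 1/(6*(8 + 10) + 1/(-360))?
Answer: 360/38879 ≈ 0.0092595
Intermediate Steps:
1/(6*(8 + 10) + 1/(-360)) = 1/(6*18 - 1/360) = 1/(108 - 1/360) = 1/(38879/360) = 360/38879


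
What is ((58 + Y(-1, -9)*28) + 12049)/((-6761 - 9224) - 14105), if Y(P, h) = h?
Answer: -2371/6018 ≈ -0.39398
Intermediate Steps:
((58 + Y(-1, -9)*28) + 12049)/((-6761 - 9224) - 14105) = ((58 - 9*28) + 12049)/((-6761 - 9224) - 14105) = ((58 - 252) + 12049)/(-15985 - 14105) = (-194 + 12049)/(-30090) = 11855*(-1/30090) = -2371/6018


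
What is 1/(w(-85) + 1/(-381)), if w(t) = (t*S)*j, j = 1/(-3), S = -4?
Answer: -381/43181 ≈ -0.0088233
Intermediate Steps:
j = -⅓ ≈ -0.33333
w(t) = 4*t/3 (w(t) = (t*(-4))*(-⅓) = -4*t*(-⅓) = 4*t/3)
1/(w(-85) + 1/(-381)) = 1/((4/3)*(-85) + 1/(-381)) = 1/(-340/3 - 1/381) = 1/(-43181/381) = -381/43181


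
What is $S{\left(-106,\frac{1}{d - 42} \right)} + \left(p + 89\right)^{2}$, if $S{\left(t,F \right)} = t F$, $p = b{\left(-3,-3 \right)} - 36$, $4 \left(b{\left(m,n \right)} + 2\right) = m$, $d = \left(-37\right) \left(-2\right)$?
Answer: $\frac{10087}{4} \approx 2521.8$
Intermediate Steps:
$d = 74$
$b{\left(m,n \right)} = -2 + \frac{m}{4}$
$p = - \frac{155}{4}$ ($p = \left(-2 + \frac{1}{4} \left(-3\right)\right) - 36 = \left(-2 - \frac{3}{4}\right) - 36 = - \frac{11}{4} - 36 = - \frac{155}{4} \approx -38.75$)
$S{\left(t,F \right)} = F t$
$S{\left(-106,\frac{1}{d - 42} \right)} + \left(p + 89\right)^{2} = \frac{1}{74 - 42} \left(-106\right) + \left(- \frac{155}{4} + 89\right)^{2} = \frac{1}{32} \left(-106\right) + \left(\frac{201}{4}\right)^{2} = \frac{1}{32} \left(-106\right) + \frac{40401}{16} = - \frac{53}{16} + \frac{40401}{16} = \frac{10087}{4}$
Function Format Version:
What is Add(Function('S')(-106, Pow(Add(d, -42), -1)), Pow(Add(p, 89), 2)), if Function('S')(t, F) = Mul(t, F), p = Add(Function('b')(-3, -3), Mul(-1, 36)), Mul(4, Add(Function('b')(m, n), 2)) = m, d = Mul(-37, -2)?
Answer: Rational(10087, 4) ≈ 2521.8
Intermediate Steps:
d = 74
Function('b')(m, n) = Add(-2, Mul(Rational(1, 4), m))
p = Rational(-155, 4) (p = Add(Add(-2, Mul(Rational(1, 4), -3)), Mul(-1, 36)) = Add(Add(-2, Rational(-3, 4)), -36) = Add(Rational(-11, 4), -36) = Rational(-155, 4) ≈ -38.750)
Function('S')(t, F) = Mul(F, t)
Add(Function('S')(-106, Pow(Add(d, -42), -1)), Pow(Add(p, 89), 2)) = Add(Mul(Pow(Add(74, -42), -1), -106), Pow(Add(Rational(-155, 4), 89), 2)) = Add(Mul(Pow(32, -1), -106), Pow(Rational(201, 4), 2)) = Add(Mul(Rational(1, 32), -106), Rational(40401, 16)) = Add(Rational(-53, 16), Rational(40401, 16)) = Rational(10087, 4)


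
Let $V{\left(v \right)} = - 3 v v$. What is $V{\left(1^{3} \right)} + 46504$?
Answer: $46501$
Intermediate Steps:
$V{\left(v \right)} = - 3 v^{2}$
$V{\left(1^{3} \right)} + 46504 = - 3 \left(1^{3}\right)^{2} + 46504 = - 3 \cdot 1^{2} + 46504 = \left(-3\right) 1 + 46504 = -3 + 46504 = 46501$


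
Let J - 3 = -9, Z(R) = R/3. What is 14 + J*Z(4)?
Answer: 6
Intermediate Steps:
Z(R) = R/3 (Z(R) = R*(1/3) = R/3)
J = -6 (J = 3 - 9 = -6)
14 + J*Z(4) = 14 - 2*4 = 14 - 6*4/3 = 14 - 8 = 6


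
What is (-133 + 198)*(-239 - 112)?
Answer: -22815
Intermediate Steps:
(-133 + 198)*(-239 - 112) = 65*(-351) = -22815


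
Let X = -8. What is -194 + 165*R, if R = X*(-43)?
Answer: 56566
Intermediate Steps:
R = 344 (R = -8*(-43) = 344)
-194 + 165*R = -194 + 165*344 = -194 + 56760 = 56566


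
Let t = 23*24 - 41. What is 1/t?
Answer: 1/511 ≈ 0.0019569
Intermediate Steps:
t = 511 (t = 552 - 41 = 511)
1/t = 1/511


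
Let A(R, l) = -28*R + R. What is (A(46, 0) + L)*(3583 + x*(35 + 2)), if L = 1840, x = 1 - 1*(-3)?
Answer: 2231138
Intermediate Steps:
x = 4 (x = 1 + 3 = 4)
A(R, l) = -27*R
(A(46, 0) + L)*(3583 + x*(35 + 2)) = (-27*46 + 1840)*(3583 + 4*(35 + 2)) = (-1242 + 1840)*(3583 + 4*37) = 598*(3583 + 148) = 598*3731 = 2231138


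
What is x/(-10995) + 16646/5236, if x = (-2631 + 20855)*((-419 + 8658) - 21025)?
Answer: 29053194997/1370710 ≈ 21196.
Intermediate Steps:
x = -233012064 (x = 18224*(8239 - 21025) = 18224*(-12786) = -233012064)
x/(-10995) + 16646/5236 = -233012064/(-10995) + 16646/5236 = -233012064*(-1/10995) + 16646*(1/5236) = 77670688/3665 + 1189/374 = 29053194997/1370710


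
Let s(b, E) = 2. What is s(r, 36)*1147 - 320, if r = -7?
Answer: 1974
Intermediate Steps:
s(r, 36)*1147 - 320 = 2*1147 - 320 = 2294 - 320 = 1974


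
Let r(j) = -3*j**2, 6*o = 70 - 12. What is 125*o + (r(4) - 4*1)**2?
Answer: 11737/3 ≈ 3912.3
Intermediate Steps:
o = 29/3 (o = (70 - 12)/6 = (1/6)*58 = 29/3 ≈ 9.6667)
125*o + (r(4) - 4*1)**2 = 125*(29/3) + (-3*4**2 - 4*1)**2 = 3625/3 + (-3*16 - 4)**2 = 3625/3 + (-48 - 4)**2 = 3625/3 + (-52)**2 = 3625/3 + 2704 = 11737/3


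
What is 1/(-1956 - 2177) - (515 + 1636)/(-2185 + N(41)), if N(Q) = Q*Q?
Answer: 987731/231448 ≈ 4.2676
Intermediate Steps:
N(Q) = Q²
1/(-1956 - 2177) - (515 + 1636)/(-2185 + N(41)) = 1/(-1956 - 2177) - (515 + 1636)/(-2185 + 41²) = 1/(-4133) - 2151/(-2185 + 1681) = -1/4133 - 2151/(-504) = -1/4133 - 2151*(-1)/504 = -1/4133 - 1*(-239/56) = -1/4133 + 239/56 = 987731/231448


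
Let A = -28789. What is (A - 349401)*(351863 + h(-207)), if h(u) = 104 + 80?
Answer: -133140654930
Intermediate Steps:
h(u) = 184
(A - 349401)*(351863 + h(-207)) = (-28789 - 349401)*(351863 + 184) = -378190*352047 = -133140654930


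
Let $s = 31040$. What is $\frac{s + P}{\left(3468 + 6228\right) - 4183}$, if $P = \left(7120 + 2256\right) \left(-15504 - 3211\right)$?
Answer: $- \frac{175440800}{5513} \approx -31823.0$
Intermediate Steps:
$P = -175471840$ ($P = 9376 \left(-18715\right) = -175471840$)
$\frac{s + P}{\left(3468 + 6228\right) - 4183} = \frac{31040 - 175471840}{\left(3468 + 6228\right) - 4183} = - \frac{175440800}{9696 - 4183} = - \frac{175440800}{5513}$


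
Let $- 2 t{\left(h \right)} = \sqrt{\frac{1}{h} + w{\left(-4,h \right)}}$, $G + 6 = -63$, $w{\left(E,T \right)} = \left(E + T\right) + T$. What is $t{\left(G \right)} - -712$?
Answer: $712 - \frac{i \sqrt{676131}}{138} \approx 712.0 - 5.9585 i$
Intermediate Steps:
$w{\left(E,T \right)} = E + 2 T$
$G = -69$ ($G = -6 - 63 = -69$)
$t{\left(h \right)} = - \frac{\sqrt{-4 + \frac{1}{h} + 2 h}}{2}$ ($t{\left(h \right)} = - \frac{\sqrt{\frac{1}{h} + \left(-4 + 2 h\right)}}{2} = - \frac{\sqrt{-4 + \frac{1}{h} + 2 h}}{2}$)
$t{\left(G \right)} - -712 = - \frac{\sqrt{-4 + \frac{1}{-69} + 2 \left(-69\right)}}{2} - -712 = - \frac{\sqrt{-4 - \frac{1}{69} - 138}}{2} + 712 = - \frac{\sqrt{- \frac{9799}{69}}}{2} + 712 = - \frac{\frac{1}{69} i \sqrt{676131}}{2} + 712 = - \frac{i \sqrt{676131}}{138} + 712 = 712 - \frac{i \sqrt{676131}}{138}$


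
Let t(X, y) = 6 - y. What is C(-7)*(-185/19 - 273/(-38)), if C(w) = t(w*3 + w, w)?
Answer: -1261/38 ≈ -33.184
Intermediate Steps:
C(w) = 6 - w
C(-7)*(-185/19 - 273/(-38)) = (6 - 1*(-7))*(-185/19 - 273/(-38)) = (6 + 7)*(-185*1/19 - 273*(-1/38)) = 13*(-185/19 + 273/38) = 13*(-97/38) = -1261/38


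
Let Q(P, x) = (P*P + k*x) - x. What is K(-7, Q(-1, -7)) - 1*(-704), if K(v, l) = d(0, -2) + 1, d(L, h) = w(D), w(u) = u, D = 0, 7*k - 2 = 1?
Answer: 705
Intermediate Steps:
k = 3/7 (k = 2/7 + (⅐)*1 = 2/7 + ⅐ = 3/7 ≈ 0.42857)
d(L, h) = 0
Q(P, x) = P² - 4*x/7 (Q(P, x) = (P*P + 3*x/7) - x = (P² + 3*x/7) - x = P² - 4*x/7)
K(v, l) = 1 (K(v, l) = 0 + 1 = 1)
K(-7, Q(-1, -7)) - 1*(-704) = 1 - 1*(-704) = 1 + 704 = 705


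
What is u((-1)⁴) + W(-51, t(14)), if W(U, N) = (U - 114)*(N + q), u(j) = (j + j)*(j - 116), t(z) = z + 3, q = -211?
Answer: 31780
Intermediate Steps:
t(z) = 3 + z
u(j) = 2*j*(-116 + j) (u(j) = (2*j)*(-116 + j) = 2*j*(-116 + j))
W(U, N) = (-211 + N)*(-114 + U) (W(U, N) = (U - 114)*(N - 211) = (-114 + U)*(-211 + N) = (-211 + N)*(-114 + U))
u((-1)⁴) + W(-51, t(14)) = 2*(-1)⁴*(-116 + (-1)⁴) + (24054 - 211*(-51) - 114*(3 + 14) + (3 + 14)*(-51)) = 2*1*(-116 + 1) + (24054 + 10761 - 114*17 + 17*(-51)) = 2*1*(-115) + (24054 + 10761 - 1938 - 867) = -230 + 32010 = 31780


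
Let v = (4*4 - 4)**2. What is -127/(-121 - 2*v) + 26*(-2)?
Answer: -21141/409 ≈ -51.689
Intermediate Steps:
v = 144 (v = (16 - 4)**2 = 12**2 = 144)
-127/(-121 - 2*v) + 26*(-2) = -127/(-121 - 2*144) + 26*(-2) = -127/(-121 - 288) - 52 = -127/(-409) - 52 = -127*(-1/409) - 52 = 127/409 - 52 = -21141/409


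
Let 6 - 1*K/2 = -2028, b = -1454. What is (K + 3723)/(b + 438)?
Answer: -7791/1016 ≈ -7.6683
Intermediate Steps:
K = 4068 (K = 12 - 2*(-2028) = 12 + 4056 = 4068)
(K + 3723)/(b + 438) = (4068 + 3723)/(-1454 + 438) = 7791/(-1016) = 7791*(-1/1016) = -7791/1016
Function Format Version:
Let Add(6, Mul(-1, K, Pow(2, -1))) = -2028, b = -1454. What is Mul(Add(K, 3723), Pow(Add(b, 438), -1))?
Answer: Rational(-7791, 1016) ≈ -7.6683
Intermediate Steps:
K = 4068 (K = Add(12, Mul(-2, -2028)) = Add(12, 4056) = 4068)
Mul(Add(K, 3723), Pow(Add(b, 438), -1)) = Mul(Add(4068, 3723), Pow(Add(-1454, 438), -1)) = Mul(7791, Pow(-1016, -1)) = Mul(7791, Rational(-1, 1016)) = Rational(-7791, 1016)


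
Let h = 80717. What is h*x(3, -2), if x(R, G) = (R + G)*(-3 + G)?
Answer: -403585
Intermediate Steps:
x(R, G) = (-3 + G)*(G + R) (x(R, G) = (G + R)*(-3 + G) = (-3 + G)*(G + R))
h*x(3, -2) = 80717*((-2)² - 3*(-2) - 3*3 - 2*3) = 80717*(4 + 6 - 9 - 6) = 80717*(-5) = -403585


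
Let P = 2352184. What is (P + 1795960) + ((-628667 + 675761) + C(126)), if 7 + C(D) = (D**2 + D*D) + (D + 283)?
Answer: 4227392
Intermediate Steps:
C(D) = 276 + D + 2*D**2 (C(D) = -7 + ((D**2 + D*D) + (D + 283)) = -7 + ((D**2 + D**2) + (283 + D)) = -7 + (2*D**2 + (283 + D)) = -7 + (283 + D + 2*D**2) = 276 + D + 2*D**2)
(P + 1795960) + ((-628667 + 675761) + C(126)) = (2352184 + 1795960) + ((-628667 + 675761) + (276 + 126 + 2*126**2)) = 4148144 + (47094 + (276 + 126 + 2*15876)) = 4148144 + (47094 + (276 + 126 + 31752)) = 4148144 + (47094 + 32154) = 4148144 + 79248 = 4227392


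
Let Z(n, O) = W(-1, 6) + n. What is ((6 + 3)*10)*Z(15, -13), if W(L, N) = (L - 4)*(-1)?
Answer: 1800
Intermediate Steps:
W(L, N) = 4 - L (W(L, N) = (-4 + L)*(-1) = 4 - L)
Z(n, O) = 5 + n (Z(n, O) = (4 - 1*(-1)) + n = (4 + 1) + n = 5 + n)
((6 + 3)*10)*Z(15, -13) = ((6 + 3)*10)*(5 + 15) = (9*10)*20 = 90*20 = 1800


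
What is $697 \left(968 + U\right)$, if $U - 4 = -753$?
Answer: $152643$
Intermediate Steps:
$U = -749$ ($U = 4 - 753 = -749$)
$697 \left(968 + U\right) = 697 \left(968 - 749\right) = 697 \cdot 219 = 152643$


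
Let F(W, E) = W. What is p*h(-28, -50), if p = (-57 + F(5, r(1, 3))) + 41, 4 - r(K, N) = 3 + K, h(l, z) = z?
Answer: 550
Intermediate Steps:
r(K, N) = 1 - K (r(K, N) = 4 - (3 + K) = 4 + (-3 - K) = 1 - K)
p = -11 (p = (-57 + 5) + 41 = -52 + 41 = -11)
p*h(-28, -50) = -11*(-50) = 550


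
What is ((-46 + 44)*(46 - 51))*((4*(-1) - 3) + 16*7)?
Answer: 1050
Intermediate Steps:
((-46 + 44)*(46 - 51))*((4*(-1) - 3) + 16*7) = (-2*(-5))*((-4 - 3) + 112) = 10*(-7 + 112) = 10*105 = 1050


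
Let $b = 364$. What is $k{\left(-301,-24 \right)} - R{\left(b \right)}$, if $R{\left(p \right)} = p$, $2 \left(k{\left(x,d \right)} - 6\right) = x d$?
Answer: $3254$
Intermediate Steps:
$k{\left(x,d \right)} = 6 + \frac{d x}{2}$ ($k{\left(x,d \right)} = 6 + \frac{x d}{2} = 6 + \frac{d x}{2}$)
$k{\left(-301,-24 \right)} - R{\left(b \right)} = \left(6 + \frac{1}{2} \left(-24\right) \left(-301\right)\right) - 364 = \left(6 + 3612\right) - 364 = 3618 - 364 = 3254$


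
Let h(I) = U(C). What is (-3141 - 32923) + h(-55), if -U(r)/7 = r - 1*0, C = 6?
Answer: -36106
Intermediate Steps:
U(r) = -7*r (U(r) = -7*(r - 1*0) = -7*(r + 0) = -7*r)
h(I) = -42 (h(I) = -7*6 = -42)
(-3141 - 32923) + h(-55) = (-3141 - 32923) - 42 = -36064 - 42 = -36106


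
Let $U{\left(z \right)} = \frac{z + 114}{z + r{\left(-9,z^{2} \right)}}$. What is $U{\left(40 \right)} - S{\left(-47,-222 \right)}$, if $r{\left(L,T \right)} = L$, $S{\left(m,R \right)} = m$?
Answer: $\frac{1611}{31} \approx 51.968$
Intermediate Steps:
$U{\left(z \right)} = \frac{114 + z}{-9 + z}$ ($U{\left(z \right)} = \frac{z + 114}{z - 9} = \frac{114 + z}{-9 + z}$)
$U{\left(40 \right)} - S{\left(-47,-222 \right)} = \frac{114 + 40}{-9 + 40} - -47 = \frac{1}{31} \cdot 154 + 47 = \frac{154}{31} + 47 = \frac{1611}{31}$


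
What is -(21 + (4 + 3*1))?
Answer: -28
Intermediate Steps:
-(21 + (4 + 3*1)) = -(21 + (4 + 3)) = -(21 + 7) = -1*28 = -28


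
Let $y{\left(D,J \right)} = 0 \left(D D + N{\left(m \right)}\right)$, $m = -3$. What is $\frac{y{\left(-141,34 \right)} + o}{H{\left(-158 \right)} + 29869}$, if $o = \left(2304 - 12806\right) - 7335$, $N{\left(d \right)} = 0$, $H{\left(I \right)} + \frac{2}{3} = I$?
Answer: $- \frac{53511}{89131} \approx -0.60036$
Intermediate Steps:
$H{\left(I \right)} = - \frac{2}{3} + I$
$y{\left(D,J \right)} = 0$ ($y{\left(D,J \right)} = 0 \left(D D + 0\right) = 0 \left(D^{2} + 0\right) = 0 D^{2} = 0$)
$o = -17837$ ($o = -10502 - 7335 = -17837$)
$\frac{y{\left(-141,34 \right)} + o}{H{\left(-158 \right)} + 29869} = \frac{0 - 17837}{\left(- \frac{2}{3} - 158\right) + 29869} = - \frac{17837}{- \frac{476}{3} + 29869} = - \frac{17837}{\frac{89131}{3}} = \left(-17837\right) \frac{3}{89131} = - \frac{53511}{89131}$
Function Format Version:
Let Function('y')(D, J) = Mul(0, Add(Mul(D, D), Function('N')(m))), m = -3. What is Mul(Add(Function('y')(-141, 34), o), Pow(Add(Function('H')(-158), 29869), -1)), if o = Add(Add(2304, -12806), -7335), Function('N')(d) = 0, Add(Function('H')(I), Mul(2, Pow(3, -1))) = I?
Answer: Rational(-53511, 89131) ≈ -0.60036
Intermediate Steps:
Function('H')(I) = Add(Rational(-2, 3), I)
Function('y')(D, J) = 0 (Function('y')(D, J) = Mul(0, Add(Mul(D, D), 0)) = Mul(0, Add(Pow(D, 2), 0)) = Mul(0, Pow(D, 2)) = 0)
o = -17837 (o = Add(-10502, -7335) = -17837)
Mul(Add(Function('y')(-141, 34), o), Pow(Add(Function('H')(-158), 29869), -1)) = Mul(Add(0, -17837), Pow(Add(Add(Rational(-2, 3), -158), 29869), -1)) = Mul(-17837, Pow(Add(Rational(-476, 3), 29869), -1)) = Mul(-17837, Pow(Rational(89131, 3), -1)) = Mul(-17837, Rational(3, 89131)) = Rational(-53511, 89131)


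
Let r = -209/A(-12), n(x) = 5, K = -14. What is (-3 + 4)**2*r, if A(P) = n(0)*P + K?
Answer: 209/74 ≈ 2.8243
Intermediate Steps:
A(P) = -14 + 5*P (A(P) = 5*P - 14 = -14 + 5*P)
r = 209/74 (r = -209/(-14 + 5*(-12)) = -209/(-14 - 60) = -209/(-74) = -209*(-1/74) = 209/74 ≈ 2.8243)
(-3 + 4)**2*r = (-3 + 4)**2*(209/74) = 1**2*(209/74) = 1*(209/74) = 209/74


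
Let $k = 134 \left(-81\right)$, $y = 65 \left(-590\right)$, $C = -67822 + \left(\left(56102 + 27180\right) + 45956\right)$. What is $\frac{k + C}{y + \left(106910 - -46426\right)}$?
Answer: $\frac{25281}{57493} \approx 0.43972$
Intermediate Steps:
$C = 61416$ ($C = -67822 + \left(83282 + 45956\right) = -67822 + 129238 = 61416$)
$y = -38350$
$k = -10854$
$\frac{k + C}{y + \left(106910 - -46426\right)} = \frac{-10854 + 61416}{-38350 + \left(106910 - -46426\right)} = \frac{50562}{-38350 + \left(106910 + 46426\right)} = \frac{50562}{-38350 + 153336} = \frac{50562}{114986} = 50562 \cdot \frac{1}{114986} = \frac{25281}{57493}$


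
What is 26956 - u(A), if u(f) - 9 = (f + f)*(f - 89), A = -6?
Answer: 25807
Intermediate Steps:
u(f) = 9 + 2*f*(-89 + f) (u(f) = 9 + (f + f)*(f - 89) = 9 + (2*f)*(-89 + f) = 9 + 2*f*(-89 + f))
26956 - u(A) = 26956 - (9 - 178*(-6) + 2*(-6)**2) = 26956 - (9 + 1068 + 2*36) = 26956 - (9 + 1068 + 72) = 26956 - 1*1149 = 26956 - 1149 = 25807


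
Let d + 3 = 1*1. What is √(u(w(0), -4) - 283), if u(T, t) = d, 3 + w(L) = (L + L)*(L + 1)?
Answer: I*√285 ≈ 16.882*I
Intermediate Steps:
d = -2 (d = -3 + 1*1 = -3 + 1 = -2)
w(L) = -3 + 2*L*(1 + L) (w(L) = -3 + (L + L)*(L + 1) = -3 + (2*L)*(1 + L) = -3 + 2*L*(1 + L))
u(T, t) = -2
√(u(w(0), -4) - 283) = √(-2 - 283) = √(-285) = I*√285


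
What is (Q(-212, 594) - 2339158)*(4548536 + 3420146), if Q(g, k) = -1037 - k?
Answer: -18653003170098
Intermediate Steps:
(Q(-212, 594) - 2339158)*(4548536 + 3420146) = ((-1037 - 1*594) - 2339158)*(4548536 + 3420146) = ((-1037 - 594) - 2339158)*7968682 = (-1631 - 2339158)*7968682 = -2340789*7968682 = -18653003170098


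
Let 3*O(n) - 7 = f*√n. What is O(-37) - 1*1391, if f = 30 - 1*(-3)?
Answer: -4166/3 + 11*I*√37 ≈ -1388.7 + 66.91*I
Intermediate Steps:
f = 33 (f = 30 + 3 = 33)
O(n) = 7/3 + 11*√n (O(n) = 7/3 + (33*√n)/3 = 7/3 + 11*√n)
O(-37) - 1*1391 = (7/3 + 11*√(-37)) - 1*1391 = (7/3 + 11*(I*√37)) - 1391 = (7/3 + 11*I*√37) - 1391 = -4166/3 + 11*I*√37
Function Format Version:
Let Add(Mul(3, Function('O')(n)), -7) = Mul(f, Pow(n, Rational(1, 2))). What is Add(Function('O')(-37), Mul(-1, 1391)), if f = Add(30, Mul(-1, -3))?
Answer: Add(Rational(-4166, 3), Mul(11, I, Pow(37, Rational(1, 2)))) ≈ Add(-1388.7, Mul(66.910, I))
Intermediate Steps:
f = 33 (f = Add(30, 3) = 33)
Function('O')(n) = Add(Rational(7, 3), Mul(11, Pow(n, Rational(1, 2)))) (Function('O')(n) = Add(Rational(7, 3), Mul(Rational(1, 3), Mul(33, Pow(n, Rational(1, 2))))) = Add(Rational(7, 3), Mul(11, Pow(n, Rational(1, 2)))))
Add(Function('O')(-37), Mul(-1, 1391)) = Add(Add(Rational(7, 3), Mul(11, Pow(-37, Rational(1, 2)))), Mul(-1, 1391)) = Add(Add(Rational(7, 3), Mul(11, Mul(I, Pow(37, Rational(1, 2))))), -1391) = Add(Add(Rational(7, 3), Mul(11, I, Pow(37, Rational(1, 2)))), -1391) = Add(Rational(-4166, 3), Mul(11, I, Pow(37, Rational(1, 2))))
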